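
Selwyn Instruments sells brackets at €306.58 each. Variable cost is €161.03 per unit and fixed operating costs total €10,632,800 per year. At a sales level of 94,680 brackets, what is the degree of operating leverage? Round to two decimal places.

4.38

Contribution at this volume is 94,680 × €145.55 = €13,780,674.00.
EBIT = €13,780,674.00 − €10,632,800 = €3,147,874.00.
So DOL = total CM / EBIT = €13,780,674.00 / €3,147,874.00 = 4.3778.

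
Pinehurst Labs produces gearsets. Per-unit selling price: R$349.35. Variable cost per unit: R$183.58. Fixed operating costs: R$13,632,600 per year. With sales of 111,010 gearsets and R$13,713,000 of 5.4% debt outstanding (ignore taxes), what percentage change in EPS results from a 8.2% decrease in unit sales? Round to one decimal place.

Contribution at this volume is 111,010 × R$165.77 = R$18,402,127.70.
Operating income = contribution − fixed costs = R$18,402,127.70 − R$13,632,600 = R$4,769,527.70.
After interest of R$740,502.00, pre-tax earnings = R$4,029,025.70.
Degree of combined leverage = contribution ÷ (EBIT − I) = R$18,402,127.70 ÷ R$4,029,025.70 = 4.5674.
%ΔEPS = DCL × %ΔSales = 4.5674 × -8.2% = -37.5%.

-37.5%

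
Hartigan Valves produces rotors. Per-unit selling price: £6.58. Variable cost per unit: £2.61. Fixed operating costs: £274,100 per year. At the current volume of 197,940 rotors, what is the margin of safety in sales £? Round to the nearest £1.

£848,143

Contribution margin per unit = £6.58 − £2.61 = £3.97. Break-even units = £274,100 ÷ £3.97 = 69,042.82; break-even revenue = 69,042.82 × £6.58 = £454,301.76.
Actual sales revenue = 197,940 × £6.58 = £1,302,445.20.
Margin of safety = £1,302,445.20 − £454,301.76 = £848,143.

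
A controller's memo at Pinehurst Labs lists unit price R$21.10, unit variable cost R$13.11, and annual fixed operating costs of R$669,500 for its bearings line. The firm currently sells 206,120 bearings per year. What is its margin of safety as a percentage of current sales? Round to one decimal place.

Contribution margin per unit = R$21.10 − R$13.11 = R$7.99. Break-even units = R$669,500 ÷ R$7.99 = 83,792.24; break-even revenue = 83,792.24 × R$21.10 = R$1,768,016.27.
Current sales = 206,120 × R$21.10 = R$4,349,132.00.
Margin of safety = (R$4,349,132.00 − R$1,768,016.27) ÷ R$4,349,132.00 = 59.3%.

59.3%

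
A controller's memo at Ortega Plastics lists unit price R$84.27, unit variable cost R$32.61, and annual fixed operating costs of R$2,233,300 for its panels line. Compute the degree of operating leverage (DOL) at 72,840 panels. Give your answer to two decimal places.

2.46

Contribution at this volume is 72,840 × R$51.66 = R$3,762,914.40.
Operating income = contribution − fixed costs = R$3,762,914.40 − R$2,233,300 = R$1,529,614.40.
So DOL = total CM / EBIT = R$3,762,914.40 / R$1,529,614.40 = 2.4600.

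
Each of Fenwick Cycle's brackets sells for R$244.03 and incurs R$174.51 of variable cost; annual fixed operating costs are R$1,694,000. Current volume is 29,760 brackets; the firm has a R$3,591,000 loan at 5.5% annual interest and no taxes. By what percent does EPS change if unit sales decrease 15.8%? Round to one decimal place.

-184.3%

At 29,760 units, contribution = 29,760 × R$69.52 = R$2,068,915.20.
Subtracting fixed costs: EBIT = R$2,068,915.20 − R$1,694,000 = R$374,915.20.
Interest = R$197,505.00, so EBIT − I = R$177,410.20.
Degree of combined leverage = contribution ÷ (EBIT − I) = R$2,068,915.20 ÷ R$177,410.20 = 11.6618.
%ΔEPS = DCL × %ΔSales = 11.6618 × -15.8% = -184.3%.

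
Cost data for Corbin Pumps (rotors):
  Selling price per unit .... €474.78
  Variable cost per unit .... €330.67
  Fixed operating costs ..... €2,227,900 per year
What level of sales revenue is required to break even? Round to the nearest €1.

Contribution margin per unit = €474.78 − €330.67 = €144.11, a CM ratio of €144.11 ÷ €474.78 = 0.3035.
Break-even revenue = fixed costs × price ÷ CM = €2,227,900 × €474.78 ÷ €144.11 = €7,339,965.

€7,339,965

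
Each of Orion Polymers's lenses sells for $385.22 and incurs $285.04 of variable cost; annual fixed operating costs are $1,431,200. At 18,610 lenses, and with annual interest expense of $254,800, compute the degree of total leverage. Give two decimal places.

At 18,610 units, contribution = 18,610 × $100.18 = $1,864,349.80.
Subtracting fixed costs: EBIT = $1,864,349.80 − $1,431,200 = $433,149.80. Interest = $254,800.00, so EBIT − I = $178,349.80.
Degree of total leverage = total CM / (EBIT − interest) = $1,864,349.80 / $178,349.80 = 10.4533.

10.45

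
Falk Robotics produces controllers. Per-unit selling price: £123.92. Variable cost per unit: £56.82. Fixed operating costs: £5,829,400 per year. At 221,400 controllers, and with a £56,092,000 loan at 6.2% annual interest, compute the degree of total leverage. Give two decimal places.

2.68

At 221,400 units, contribution = 221,400 × £67.10 = £14,855,940.00.
Operating income = contribution − fixed costs = £14,855,940.00 − £5,829,400 = £9,026,540.00. Interest = £3,477,704.00.
DOL = £14,855,940.00 ÷ £9,026,540.00 = 1.6458; DFL = £9,026,540.00 ÷ £5,548,836.00 = 1.6267.
Combined leverage = 1.6458 × 1.6267 = 2.6772.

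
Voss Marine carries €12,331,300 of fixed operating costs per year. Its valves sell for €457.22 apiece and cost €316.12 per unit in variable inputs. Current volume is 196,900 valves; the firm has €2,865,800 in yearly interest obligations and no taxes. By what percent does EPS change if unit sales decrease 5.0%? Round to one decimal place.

-11.0%

Total contribution margin = 196,900 × €141.10 = €27,782,590.00.
EBIT = €27,782,590.00 − €12,331,300 = €15,451,290.00.
Interest = €2,865,800.00, so EBIT − I = €12,585,490.00.
Degree of combined leverage = contribution ÷ (EBIT − I) = €27,782,590.00 ÷ €12,585,490.00 = 2.2075.
EPS therefore changes by 2.2075 × (-5.0%) = -11.0%.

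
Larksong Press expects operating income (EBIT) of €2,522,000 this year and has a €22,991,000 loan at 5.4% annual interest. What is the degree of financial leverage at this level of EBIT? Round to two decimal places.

Interest = €1,241,514.00.
Degree of financial leverage = EBIT / (EBIT − interest) = €2,522,000 / €1,280,486.00 = 1.9696.

1.97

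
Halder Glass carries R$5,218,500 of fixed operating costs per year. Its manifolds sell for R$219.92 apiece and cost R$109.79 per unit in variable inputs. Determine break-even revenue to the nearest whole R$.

Contribution margin per unit = R$219.92 − R$109.79 = R$110.13, a CM ratio of R$110.13 ÷ R$219.92 = 0.5008.
Break-even sales = FC ÷ CM ratio = R$5,218,500 × R$219.92 / R$110.13 = R$10,420,889.

R$10,420,889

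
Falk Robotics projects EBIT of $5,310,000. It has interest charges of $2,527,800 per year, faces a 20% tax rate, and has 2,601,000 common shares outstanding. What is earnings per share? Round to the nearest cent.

Pre-tax income = $5,310,000 − $2,527,800.00 = $2,782,200.00.
Net income = $2,782,200.00 × (1 − 0.20) = $2,225,760.00.
Per share: $2,225,760.00 / 2,601,000 shares = $0.86.

$0.86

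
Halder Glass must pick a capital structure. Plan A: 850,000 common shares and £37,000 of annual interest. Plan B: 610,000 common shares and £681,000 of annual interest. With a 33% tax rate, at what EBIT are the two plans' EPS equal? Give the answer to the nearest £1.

£2,317,833

Set EPS_A = EPS_B: (EBIT − £37,000)(1 − 0.33) ÷ 850,000 = (EBIT − £681,000)(1 − 0.33) ÷ 610,000.
Cancelling (1 − t) and cross-multiplying: 610,000·(EBIT − 37,000) = 850,000·(EBIT − 681,000).
Solving, EBIT = (681,000·850,000 − 37,000·610,000) / (850,000 − 610,000) = 556,280,000,000 / 240,000 = 2,317,833.33.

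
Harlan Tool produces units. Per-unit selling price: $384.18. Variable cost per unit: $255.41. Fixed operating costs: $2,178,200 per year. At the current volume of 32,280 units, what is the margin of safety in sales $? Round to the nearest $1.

$5,902,760

Each unit contributes $384.18 − $255.41 = $128.77. Break-even units = $2,178,200 ÷ $128.77 = 16,915.43; break-even revenue = 16,915.43 × $384.18 = $6,498,570.13.
Current sales = 32,280 × $384.18 = $12,401,330.40.
Margin of safety = $12,401,330.40 − $6,498,570.13 = $5,902,760.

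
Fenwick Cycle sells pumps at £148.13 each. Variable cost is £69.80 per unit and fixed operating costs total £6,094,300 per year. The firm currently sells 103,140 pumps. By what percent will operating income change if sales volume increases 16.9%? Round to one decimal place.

+68.8%

At 103,140 units, contribution = 103,140 × £78.33 = £8,078,956.20.
Operating income = contribution − fixed costs = £8,078,956.20 − £6,094,300 = £1,984,656.20.
DOL = contribution ÷ EBIT = £8,078,956.20 ÷ £1,984,656.20 = 4.0707.
%ΔEBIT = DOL × %ΔSales = 4.0707 × +16.9% = +68.8%.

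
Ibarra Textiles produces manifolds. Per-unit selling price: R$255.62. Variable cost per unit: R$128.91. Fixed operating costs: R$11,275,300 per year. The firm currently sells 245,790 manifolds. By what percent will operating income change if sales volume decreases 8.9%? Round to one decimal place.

-14.0%

Total contribution margin = 245,790 × R$126.71 = R$31,144,050.90.
Operating income = contribution − fixed costs = R$31,144,050.90 − R$11,275,300 = R$19,868,750.90.
So DOL = total CM / EBIT = R$31,144,050.90 / R$19,868,750.90 = 1.5675.
So EBIT moves 1.5675 × (-8.9%) = -14.0%.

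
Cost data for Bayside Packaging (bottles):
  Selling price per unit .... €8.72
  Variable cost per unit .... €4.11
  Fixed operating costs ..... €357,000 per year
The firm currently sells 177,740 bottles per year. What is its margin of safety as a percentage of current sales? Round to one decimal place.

Contribution margin per unit = €8.72 − €4.11 = €4.61. Break-even units = €357,000 ÷ €4.61 = 77,440.35; break-even revenue = 77,440.35 × €8.72 = €675,279.83.
Actual sales revenue = 177,740 × €8.72 = €1,549,892.80.
Margin of safety = (€1,549,892.80 − €675,279.83) ÷ €1,549,892.80 = 56.4%.

56.4%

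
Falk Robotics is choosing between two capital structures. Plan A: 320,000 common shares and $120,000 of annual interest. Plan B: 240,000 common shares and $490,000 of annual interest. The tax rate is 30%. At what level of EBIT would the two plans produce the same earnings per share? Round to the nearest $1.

At indifference, (EBIT − 120,000)(1 − t)/320,000 = (EBIT − 490,000)(1 − t)/240,000.
The (1 − t) factor cancels: (EBIT − 120,000) × 240,000 = (EBIT − 490,000) × 320,000.
Solving, EBIT = (490,000·320,000 − 120,000·240,000) / (320,000 − 240,000) = 128,000,000,000 / 80,000 = 1,600,000.00.

$1,600,000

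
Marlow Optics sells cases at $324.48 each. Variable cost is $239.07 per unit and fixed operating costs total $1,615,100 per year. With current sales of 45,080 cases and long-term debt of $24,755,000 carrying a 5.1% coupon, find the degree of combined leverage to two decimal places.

At 45,080 units, contribution = 45,080 × $85.41 = $3,850,282.80.
Subtracting fixed costs: EBIT = $3,850,282.80 − $1,615,100 = $2,235,182.80. Interest = $1,262,505.00.
DOL = $3,850,282.80 ÷ $2,235,182.80 = 1.7226; DFL = $2,235,182.80 ÷ $972,677.80 = 2.2980.
Combined leverage = 1.7226 × 2.2980 = 3.9585.

3.96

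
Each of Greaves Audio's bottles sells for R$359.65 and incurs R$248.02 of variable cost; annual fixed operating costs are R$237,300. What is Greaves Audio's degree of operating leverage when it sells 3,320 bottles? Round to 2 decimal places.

2.78

Total contribution margin = 3,320 × R$111.63 = R$370,611.60.
Operating income = contribution − fixed costs = R$370,611.60 − R$237,300 = R$133,311.60.
DOL = contribution ÷ EBIT = R$370,611.60 ÷ R$133,311.60 = 2.7800.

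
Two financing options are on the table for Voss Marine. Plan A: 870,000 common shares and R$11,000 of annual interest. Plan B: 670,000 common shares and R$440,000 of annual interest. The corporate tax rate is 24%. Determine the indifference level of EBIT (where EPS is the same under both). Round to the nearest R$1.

R$1,877,150

At indifference, (EBIT − 11,000)(1 − t)/870,000 = (EBIT − 440,000)(1 − t)/670,000.
Cancelling (1 − t) and cross-multiplying: 670,000·(EBIT − 11,000) = 870,000·(EBIT − 440,000).
EBIT × (870,000 − 670,000) = 440,000 × 870,000 − 11,000 × 670,000 = 375,430,000,000, so EBIT = 375,430,000,000 ÷ 200,000 = 1,877,150.00.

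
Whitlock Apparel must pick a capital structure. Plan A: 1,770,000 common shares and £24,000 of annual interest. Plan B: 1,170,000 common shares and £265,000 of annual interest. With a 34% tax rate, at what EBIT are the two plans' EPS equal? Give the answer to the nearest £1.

£734,950

At indifference, (EBIT − 24,000)(1 − t)/1,770,000 = (EBIT − 265,000)(1 − t)/1,170,000.
The (1 − t) factor cancels: (EBIT − 24,000) × 1,170,000 = (EBIT − 265,000) × 1,770,000.
EBIT × (1,770,000 − 1,170,000) = 265,000 × 1,770,000 − 24,000 × 1,170,000 = 440,970,000,000, so EBIT = 440,970,000,000 ÷ 600,000 = 734,950.00.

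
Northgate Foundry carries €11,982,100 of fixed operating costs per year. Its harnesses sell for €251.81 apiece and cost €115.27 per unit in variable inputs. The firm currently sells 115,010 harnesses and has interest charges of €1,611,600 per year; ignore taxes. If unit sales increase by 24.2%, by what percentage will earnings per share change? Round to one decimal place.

At 115,010 units, contribution = 115,010 × €136.54 = €15,703,465.40.
Operating income = contribution − fixed costs = €15,703,465.40 − €11,982,100 = €3,721,365.40.
After interest of €1,611,600.00, pre-tax earnings = €2,109,765.40.
Degree of combined leverage = contribution ÷ (EBIT − I) = €15,703,465.40 ÷ €2,109,765.40 = 7.4432.
%ΔEPS = DCL × %ΔSales = 7.4432 × +24.2% = +180.1%.

+180.1%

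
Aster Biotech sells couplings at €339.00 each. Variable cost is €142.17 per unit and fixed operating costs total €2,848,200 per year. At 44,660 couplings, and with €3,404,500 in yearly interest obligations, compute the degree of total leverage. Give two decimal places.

3.46

Total contribution margin = 44,660 × €196.83 = €8,790,427.80.
Subtracting fixed costs: EBIT = €8,790,427.80 − €2,848,200 = €5,942,227.80. Interest = €3,404,500.00.
DOL = €8,790,427.80 ÷ €5,942,227.80 = 1.4793; DFL = €5,942,227.80 ÷ €2,537,727.80 = 2.3416.
Combined leverage = 1.4793 × 2.3416 = 3.4639.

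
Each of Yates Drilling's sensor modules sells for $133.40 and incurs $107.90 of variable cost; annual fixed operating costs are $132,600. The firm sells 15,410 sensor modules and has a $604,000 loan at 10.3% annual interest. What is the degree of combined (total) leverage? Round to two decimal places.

1.98

Total contribution margin = 15,410 × $25.50 = $392,955.00.
Subtracting fixed costs: EBIT = $392,955.00 − $132,600 = $260,355.00. Interest = $62,212.00, so EBIT − I = $198,143.00.
Degree of total leverage = total CM / (EBIT − interest) = $392,955.00 / $198,143.00 = 1.9832.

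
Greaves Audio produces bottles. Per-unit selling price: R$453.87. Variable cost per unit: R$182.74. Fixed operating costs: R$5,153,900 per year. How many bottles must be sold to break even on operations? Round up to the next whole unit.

19,009 bottles

Each unit contributes R$453.87 − R$182.74 = R$271.13.
Units to break even: R$5,153,900 ÷ R$271.13 = 19,008.96, rounded up to 19,009.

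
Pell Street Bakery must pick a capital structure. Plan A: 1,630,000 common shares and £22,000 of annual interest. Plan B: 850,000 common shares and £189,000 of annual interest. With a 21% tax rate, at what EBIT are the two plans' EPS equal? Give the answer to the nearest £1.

Set EPS_A = EPS_B: (EBIT − £22,000)(1 − 0.21) ÷ 1,630,000 = (EBIT − £189,000)(1 − 0.21) ÷ 850,000.
The (1 − t) factor cancels: (EBIT − 22,000) × 850,000 = (EBIT − 189,000) × 1,630,000.
EBIT × (1,630,000 − 850,000) = 189,000 × 1,630,000 − 22,000 × 850,000 = 289,370,000,000, so EBIT = 289,370,000,000 ÷ 780,000 = 370,987.18.

£370,987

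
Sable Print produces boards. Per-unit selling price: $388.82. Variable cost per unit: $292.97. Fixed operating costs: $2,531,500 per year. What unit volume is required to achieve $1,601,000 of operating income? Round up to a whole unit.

Unit CM = price − variable cost = $388.82 − $292.97 = $95.85.
Units = (FC + target) / CM = ($2,531,500 + $1,601,000) / $95.85 = 43,114.24, so 43,115 boards.

43,115 boards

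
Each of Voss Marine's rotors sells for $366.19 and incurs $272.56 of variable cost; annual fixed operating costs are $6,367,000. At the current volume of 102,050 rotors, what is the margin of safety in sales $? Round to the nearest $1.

$12,468,144

Contribution margin per unit = $366.19 − $272.56 = $93.63. Break-even units = $6,367,000 ÷ $93.63 = 68,001.71; break-even revenue = 68,001.71 × $366.19 = $24,901,545.77.
Current sales = 102,050 × $366.19 = $37,369,689.50.
Margin of safety = $37,369,689.50 − $24,901,545.77 = $12,468,144.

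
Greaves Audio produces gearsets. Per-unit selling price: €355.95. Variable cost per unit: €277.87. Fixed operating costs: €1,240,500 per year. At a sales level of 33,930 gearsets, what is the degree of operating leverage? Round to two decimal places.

At 33,930 units, contribution = 33,930 × €78.08 = €2,649,254.40.
Operating income = contribution − fixed costs = €2,649,254.40 − €1,240,500 = €1,408,754.40.
DOL = contribution ÷ EBIT = €2,649,254.40 ÷ €1,408,754.40 = 1.8806.

1.88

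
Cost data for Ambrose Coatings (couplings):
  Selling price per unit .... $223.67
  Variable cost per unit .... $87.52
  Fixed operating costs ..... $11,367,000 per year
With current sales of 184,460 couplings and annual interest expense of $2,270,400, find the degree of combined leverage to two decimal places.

2.19

At 184,460 units, contribution = 184,460 × $136.15 = $25,114,229.00.
Operating income = contribution − fixed costs = $25,114,229.00 − $11,367,000 = $13,747,229.00. Interest = $2,270,400.00, so EBIT − I = $11,476,829.00.
Degree of total leverage = total CM / (EBIT − interest) = $25,114,229.00 / $11,476,829.00 = 2.1883.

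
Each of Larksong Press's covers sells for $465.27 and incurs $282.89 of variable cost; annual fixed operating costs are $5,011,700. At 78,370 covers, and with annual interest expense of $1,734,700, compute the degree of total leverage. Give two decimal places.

1.89

Total contribution margin = 78,370 × $182.38 = $14,293,120.60.
EBIT = $14,293,120.60 − $5,011,700 = $9,281,420.60. Interest = $1,734,700.00, so EBIT − I = $7,546,720.60.
Degree of total leverage = total CM / (EBIT − interest) = $14,293,120.60 / $7,546,720.60 = 1.8940.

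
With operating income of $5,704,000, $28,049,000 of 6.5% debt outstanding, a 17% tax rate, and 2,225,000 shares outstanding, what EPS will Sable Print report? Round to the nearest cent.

$1.45

Interest = $1,823,185.00, so EBT = $5,704,000 − $1,823,185.00 = $3,880,815.00.
After tax at 17%: net income = $3,880,815.00 × 0.83 = $3,221,076.45.
EPS = $3,221,076.45 ÷ 2,225,000 = $1.45.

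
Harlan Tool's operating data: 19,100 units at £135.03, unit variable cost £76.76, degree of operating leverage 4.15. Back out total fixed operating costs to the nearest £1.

£844,775

At 19,100 units, contribution = 19,100 × £58.27 = £1,112,957.00.
Since DOL = CM ÷ EBIT, EBIT = £1,112,957.00 ÷ 4.15 = £268,182.41.
Fixed costs = CM − EBIT = £1,112,957.00 − £268,182.41 = £844,775.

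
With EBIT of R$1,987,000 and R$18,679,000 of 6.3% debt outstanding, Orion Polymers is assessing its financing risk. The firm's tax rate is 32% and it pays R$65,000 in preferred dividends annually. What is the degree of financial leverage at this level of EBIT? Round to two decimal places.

Interest = R$1,176,777.00.
Pre-tax preferred-dividend burden = R$65,000 ÷ (1 − 0.32) = R$95,588.24.
DFL = EBIT ÷ [EBIT − I − D_p/(1−t)] = R$1,987,000 ÷ [R$1,987,000 − R$1,176,777.00 − R$95,588.24] = R$1,987,000 ÷ R$714,634.76 = 2.7804.

2.78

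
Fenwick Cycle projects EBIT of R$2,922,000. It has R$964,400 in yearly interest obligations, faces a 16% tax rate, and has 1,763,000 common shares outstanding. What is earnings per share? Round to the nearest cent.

R$0.93

Interest = R$964,400.00, so EBT = R$2,922,000 − R$964,400.00 = R$1,957,600.00.
Net income = R$1,957,600.00 × (1 − 0.16) = R$1,644,384.00.
Per share: R$1,644,384.00 / 1,763,000 shares = R$0.93.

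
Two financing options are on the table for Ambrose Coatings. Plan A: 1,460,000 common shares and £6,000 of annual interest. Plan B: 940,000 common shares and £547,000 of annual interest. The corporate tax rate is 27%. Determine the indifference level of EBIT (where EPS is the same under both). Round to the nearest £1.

Set EPS_A = EPS_B: (EBIT − £6,000)(1 − 0.27) ÷ 1,460,000 = (EBIT − £547,000)(1 − 0.27) ÷ 940,000.
Cancelling (1 − t) and cross-multiplying: 940,000·(EBIT − 6,000) = 1,460,000·(EBIT − 547,000).
Solving, EBIT = (547,000·1,460,000 − 6,000·940,000) / (1,460,000 − 940,000) = 792,980,000,000 / 520,000 = 1,524,961.54.

£1,524,962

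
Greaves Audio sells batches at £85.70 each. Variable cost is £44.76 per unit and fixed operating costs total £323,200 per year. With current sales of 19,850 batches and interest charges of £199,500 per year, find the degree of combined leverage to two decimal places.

2.80

Total contribution margin = 19,850 × £40.94 = £812,659.00.
EBIT = £812,659.00 − £323,200 = £489,459.00. Interest = £199,500.00, so EBIT − I = £289,959.00.
Degree of total leverage = total CM / (EBIT − interest) = £812,659.00 / £289,959.00 = 2.8027.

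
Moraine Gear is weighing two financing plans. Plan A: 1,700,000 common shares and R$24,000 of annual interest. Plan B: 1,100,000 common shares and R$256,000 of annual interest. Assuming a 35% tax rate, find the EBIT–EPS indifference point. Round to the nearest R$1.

R$681,333

At indifference, (EBIT − 24,000)(1 − t)/1,700,000 = (EBIT − 256,000)(1 − t)/1,100,000.
The (1 − t) factor cancels: (EBIT − 24,000) × 1,100,000 = (EBIT − 256,000) × 1,700,000.
EBIT × (1,700,000 − 1,100,000) = 256,000 × 1,700,000 − 24,000 × 1,100,000 = 408,800,000,000, so EBIT = 408,800,000,000 ÷ 600,000 = 681,333.33.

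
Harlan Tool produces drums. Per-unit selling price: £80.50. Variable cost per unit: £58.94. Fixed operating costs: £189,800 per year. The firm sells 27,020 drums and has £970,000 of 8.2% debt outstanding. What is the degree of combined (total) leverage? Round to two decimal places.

At 27,020 units, contribution = 27,020 × £21.56 = £582,551.20.
Operating income = contribution − fixed costs = £582,551.20 − £189,800 = £392,751.20. Interest = £79,540.00, so EBIT − I = £313,211.20.
Degree of total leverage = total CM / (EBIT − interest) = £582,551.20 / £313,211.20 = 1.8599.

1.86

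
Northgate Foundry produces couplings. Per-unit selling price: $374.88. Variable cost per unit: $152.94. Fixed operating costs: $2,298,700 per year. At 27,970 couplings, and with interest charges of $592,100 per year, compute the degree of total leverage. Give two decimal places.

At 27,970 units, contribution = 27,970 × $221.94 = $6,207,661.80.
Operating income = contribution − fixed costs = $6,207,661.80 − $2,298,700 = $3,908,961.80. Interest = $592,100.00, so EBIT − I = $3,316,861.80.
Degree of total leverage = total CM / (EBIT − interest) = $6,207,661.80 / $3,316,861.80 = 1.8715.

1.87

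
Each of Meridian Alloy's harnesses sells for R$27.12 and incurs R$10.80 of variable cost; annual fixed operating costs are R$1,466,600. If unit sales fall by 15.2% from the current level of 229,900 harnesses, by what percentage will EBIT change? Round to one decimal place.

-25.0%

Total contribution margin = 229,900 × R$16.32 = R$3,751,968.00.
Operating income = contribution − fixed costs = R$3,751,968.00 − R$1,466,600 = R$2,285,368.00.
So DOL = total CM / EBIT = R$3,751,968.00 / R$2,285,368.00 = 1.6417.
%ΔEBIT = DOL × %ΔSales = 1.6417 × -15.2% = -25.0%.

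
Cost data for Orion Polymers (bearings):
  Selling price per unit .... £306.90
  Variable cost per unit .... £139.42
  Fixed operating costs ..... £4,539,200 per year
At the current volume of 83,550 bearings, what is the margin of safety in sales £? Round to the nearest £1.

£17,323,603

Contribution margin per unit = £306.90 − £139.42 = £167.48. Break-even units = £4,539,200 ÷ £167.48 = 27,102.94; break-even revenue = 27,102.94 × £306.90 = £8,317,891.57.
Current sales = 83,550 × £306.90 = £25,641,495.00.
Margin of safety = £25,641,495.00 − £8,317,891.57 = £17,323,603.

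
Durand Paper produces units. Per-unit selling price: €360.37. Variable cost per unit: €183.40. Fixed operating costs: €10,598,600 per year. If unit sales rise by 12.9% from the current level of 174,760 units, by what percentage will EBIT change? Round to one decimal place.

+19.6%

Contribution at this volume is 174,760 × €176.97 = €30,927,277.20.
Subtracting fixed costs: EBIT = €30,927,277.20 − €10,598,600 = €20,328,677.20.
DOL = contribution ÷ EBIT = €30,927,277.20 ÷ €20,328,677.20 = 1.5214.
%ΔEBIT = DOL × %ΔSales = 1.5214 × +12.9% = +19.6%.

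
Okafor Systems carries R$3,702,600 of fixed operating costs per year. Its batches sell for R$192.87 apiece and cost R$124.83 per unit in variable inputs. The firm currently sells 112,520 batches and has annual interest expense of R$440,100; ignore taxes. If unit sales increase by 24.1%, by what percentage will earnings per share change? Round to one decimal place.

Contribution at this volume is 112,520 × R$68.04 = R$7,655,860.80.
Operating income = contribution − fixed costs = R$7,655,860.80 − R$3,702,600 = R$3,953,260.80.
After interest of R$440,100.00, pre-tax earnings = R$3,513,160.80.
Degree of combined leverage = contribution ÷ (EBIT − I) = R$7,655,860.80 ÷ R$3,513,160.80 = 2.1792.
EPS therefore changes by 2.1792 × (+24.1%) = +52.5%.

+52.5%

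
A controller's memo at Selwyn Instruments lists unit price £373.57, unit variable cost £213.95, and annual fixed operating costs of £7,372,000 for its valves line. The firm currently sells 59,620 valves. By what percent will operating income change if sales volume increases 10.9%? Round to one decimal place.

+48.4%

At 59,620 units, contribution = 59,620 × £159.62 = £9,516,544.40.
EBIT = £9,516,544.40 − £7,372,000 = £2,144,544.40.
DOL = contribution ÷ EBIT = £9,516,544.40 ÷ £2,144,544.40 = 4.4376.
Operating income changes by 4.4376 × +10.9% = +48.4%.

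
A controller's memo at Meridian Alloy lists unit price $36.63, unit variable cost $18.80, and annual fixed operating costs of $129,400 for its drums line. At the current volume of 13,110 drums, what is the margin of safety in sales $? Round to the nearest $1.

Contribution margin per unit = $36.63 − $18.80 = $17.83. Break-even units = $129,400 ÷ $17.83 = 7,257.43; break-even revenue = 7,257.43 × $36.63 = $265,839.71.
Current sales = 13,110 × $36.63 = $480,219.30.
Margin of safety = $480,219.30 − $265,839.71 = $214,380.

$214,380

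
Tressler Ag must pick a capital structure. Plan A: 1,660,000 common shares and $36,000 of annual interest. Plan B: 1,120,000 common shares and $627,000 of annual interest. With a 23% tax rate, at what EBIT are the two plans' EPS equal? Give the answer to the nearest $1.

Set EPS_A = EPS_B: (EBIT − $36,000)(1 − 0.23) ÷ 1,660,000 = (EBIT − $627,000)(1 − 0.23) ÷ 1,120,000.
Cancelling (1 − t) and cross-multiplying: 1,120,000·(EBIT − 36,000) = 1,660,000·(EBIT − 627,000).
EBIT × (1,660,000 − 1,120,000) = 627,000 × 1,660,000 − 36,000 × 1,120,000 = 1,000,500,000,000, so EBIT = 1,000,500,000,000 ÷ 540,000 = 1,852,777.78.

$1,852,778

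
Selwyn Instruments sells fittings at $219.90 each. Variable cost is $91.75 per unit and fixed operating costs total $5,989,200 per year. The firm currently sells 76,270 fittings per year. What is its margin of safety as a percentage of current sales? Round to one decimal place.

38.7%

Unit CM = price − variable cost = $219.90 − $91.75 = $128.15. Break-even units = $5,989,200 ÷ $128.15 = 46,735.86; break-even revenue = 46,735.86 × $219.90 = $10,277,214.83.
Actual sales revenue = 76,270 × $219.90 = $16,771,773.00.
Margin of safety = ($16,771,773.00 − $10,277,214.83) ÷ $16,771,773.00 = 38.7%.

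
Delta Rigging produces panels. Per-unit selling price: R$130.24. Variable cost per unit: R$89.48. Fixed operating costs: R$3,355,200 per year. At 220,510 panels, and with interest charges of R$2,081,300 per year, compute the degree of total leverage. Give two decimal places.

At 220,510 units, contribution = 220,510 × R$40.76 = R$8,987,987.60.
Operating income = contribution − fixed costs = R$8,987,987.60 − R$3,355,200 = R$5,632,787.60. Interest = R$2,081,300.00, so EBIT − I = R$3,551,487.60.
Degree of total leverage = total CM / (EBIT − interest) = R$8,987,987.60 / R$3,551,487.60 = 2.5308.

2.53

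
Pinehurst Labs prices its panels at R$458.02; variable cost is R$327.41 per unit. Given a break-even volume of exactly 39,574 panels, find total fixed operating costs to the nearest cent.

R$5,168,760.14

Each unit contributes R$458.02 − R$327.41 = R$130.61.
Fixed costs = break-even units × CM = 39,574 × R$130.61 = R$5,168,760.14.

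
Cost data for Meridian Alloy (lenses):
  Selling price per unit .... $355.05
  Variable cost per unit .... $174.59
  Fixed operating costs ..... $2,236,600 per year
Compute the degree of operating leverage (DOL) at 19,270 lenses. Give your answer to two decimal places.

At 19,270 units, contribution = 19,270 × $180.46 = $3,477,464.20.
Operating income = contribution − fixed costs = $3,477,464.20 − $2,236,600 = $1,240,864.20.
DOL = contribution ÷ EBIT = $3,477,464.20 ÷ $1,240,864.20 = 2.8025.

2.80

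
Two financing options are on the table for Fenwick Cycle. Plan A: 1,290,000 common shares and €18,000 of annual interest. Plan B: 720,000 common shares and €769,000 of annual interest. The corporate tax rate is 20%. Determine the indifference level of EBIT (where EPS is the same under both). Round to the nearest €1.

€1,717,632

At indifference, (EBIT − 18,000)(1 − t)/1,290,000 = (EBIT − 769,000)(1 − t)/720,000.
The (1 − t) factor cancels: (EBIT − 18,000) × 720,000 = (EBIT − 769,000) × 1,290,000.
Solving, EBIT = (769,000·1,290,000 − 18,000·720,000) / (1,290,000 − 720,000) = 979,050,000,000 / 570,000 = 1,717,631.58.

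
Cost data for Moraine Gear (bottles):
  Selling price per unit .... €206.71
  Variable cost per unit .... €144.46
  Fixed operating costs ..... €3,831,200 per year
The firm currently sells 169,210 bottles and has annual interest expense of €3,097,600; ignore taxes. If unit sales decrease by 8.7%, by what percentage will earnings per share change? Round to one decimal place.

At 169,210 units, contribution = 169,210 × €62.25 = €10,533,322.50.
EBIT = €10,533,322.50 − €3,831,200 = €6,702,122.50.
Interest = €3,097,600.00, so EBIT − I = €3,604,522.50.
Degree of combined leverage = contribution ÷ (EBIT − I) = €10,533,322.50 ÷ €3,604,522.50 = 2.9223.
EPS therefore changes by 2.9223 × (-8.7%) = -25.4%.

-25.4%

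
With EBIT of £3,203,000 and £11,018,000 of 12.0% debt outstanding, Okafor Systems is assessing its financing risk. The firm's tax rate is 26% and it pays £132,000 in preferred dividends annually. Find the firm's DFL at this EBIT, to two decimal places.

Interest = £1,322,160.00.
Pre-tax preferred-dividend burden = £132,000 ÷ (1 − 0.26) = £178,378.38.
DFL = EBIT ÷ [EBIT − I − D_p/(1−t)] = £3,203,000 ÷ [£3,203,000 − £1,322,160.00 − £178,378.38] = £3,203,000 ÷ £1,702,461.62 = 1.8814.

1.88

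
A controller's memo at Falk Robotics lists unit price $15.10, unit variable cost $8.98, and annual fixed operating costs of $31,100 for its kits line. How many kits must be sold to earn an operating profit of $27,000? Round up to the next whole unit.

9,494 kits

Each unit contributes $15.10 − $8.98 = $6.12.
Units = (FC + target) / CM = ($31,100 + $27,000) / $6.12 = 9,493.46, so 9,494 kits.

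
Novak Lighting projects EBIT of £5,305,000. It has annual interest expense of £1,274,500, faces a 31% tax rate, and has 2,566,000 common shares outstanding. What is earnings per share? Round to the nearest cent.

£1.08

Interest = £1,274,500.00, so EBT = £5,305,000 − £1,274,500.00 = £4,030,500.00.
Net income = £4,030,500.00 × (1 − 0.31) = £2,781,045.00.
EPS = £2,781,045.00 ÷ 2,566,000 = £1.08.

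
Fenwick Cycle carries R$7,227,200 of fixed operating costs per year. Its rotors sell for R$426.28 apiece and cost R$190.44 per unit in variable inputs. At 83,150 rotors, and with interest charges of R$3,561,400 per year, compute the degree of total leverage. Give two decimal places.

2.22

Total contribution margin = 83,150 × R$235.84 = R$19,610,096.00.
EBIT = R$19,610,096.00 − R$7,227,200 = R$12,382,896.00. Interest = R$3,561,400.00, so EBIT − I = R$8,821,496.00.
DCL = contribution ÷ (EBIT − I) = R$19,610,096.00 ÷ R$8,821,496.00 = 2.2230.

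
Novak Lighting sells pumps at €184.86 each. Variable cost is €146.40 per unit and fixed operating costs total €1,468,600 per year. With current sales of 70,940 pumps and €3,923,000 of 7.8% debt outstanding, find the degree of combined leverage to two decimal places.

2.86

Contribution at this volume is 70,940 × €38.46 = €2,728,352.40.
Subtracting fixed costs: EBIT = €2,728,352.40 − €1,468,600 = €1,259,752.40. Interest = €305,994.00, so EBIT − I = €953,758.40.
Degree of total leverage = total CM / (EBIT − interest) = €2,728,352.40 / €953,758.40 = 2.8606.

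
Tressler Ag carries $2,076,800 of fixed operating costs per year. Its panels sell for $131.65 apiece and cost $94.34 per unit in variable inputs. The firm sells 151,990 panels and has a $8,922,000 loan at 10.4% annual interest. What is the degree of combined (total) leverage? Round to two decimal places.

Total contribution margin = 151,990 × $37.31 = $5,670,746.90.
Subtracting fixed costs: EBIT = $5,670,746.90 − $2,076,800 = $3,593,946.90. Interest = $927,888.00, so EBIT − I = $2,666,058.90.
DCL = contribution ÷ (EBIT − I) = $5,670,746.90 ÷ $2,666,058.90 = 2.1270.

2.13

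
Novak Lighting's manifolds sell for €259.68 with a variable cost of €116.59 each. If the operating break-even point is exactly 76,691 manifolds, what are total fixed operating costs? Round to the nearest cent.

Contribution margin per unit = €259.68 − €116.59 = €143.09.
Fixed costs = break-even units × CM = 76,691 × €143.09 = €10,973,715.19.

€10,973,715.19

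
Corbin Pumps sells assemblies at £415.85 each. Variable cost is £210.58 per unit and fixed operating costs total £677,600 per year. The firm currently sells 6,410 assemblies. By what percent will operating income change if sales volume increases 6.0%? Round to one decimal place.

+12.4%

Total contribution margin = 6,410 × £205.27 = £1,315,780.70.
Operating income = contribution − fixed costs = £1,315,780.70 − £677,600 = £638,180.70.
DOL = contribution ÷ EBIT = £1,315,780.70 ÷ £638,180.70 = 2.0618.
Operating income changes by 2.0618 × +6.0% = +12.4%.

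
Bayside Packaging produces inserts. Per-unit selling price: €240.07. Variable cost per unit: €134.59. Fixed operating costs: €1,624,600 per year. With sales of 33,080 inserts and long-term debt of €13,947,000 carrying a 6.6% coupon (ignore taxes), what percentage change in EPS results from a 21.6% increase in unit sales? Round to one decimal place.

+79.8%

Total contribution margin = 33,080 × €105.48 = €3,489,278.40.
Operating income = contribution − fixed costs = €3,489,278.40 − €1,624,600 = €1,864,678.40.
After interest of €920,502.00, pre-tax earnings = €944,176.40.
DCL = total CM / (EBIT − I) = €3,489,278.40 / €944,176.40 = 3.6956.
%ΔEPS = DCL × %ΔSales = 3.6956 × +21.6% = +79.8%.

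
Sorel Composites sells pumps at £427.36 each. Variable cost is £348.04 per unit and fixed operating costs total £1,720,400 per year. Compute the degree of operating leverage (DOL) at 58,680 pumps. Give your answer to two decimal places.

1.59

At 58,680 units, contribution = 58,680 × £79.32 = £4,654,497.60.
Operating income = contribution − fixed costs = £4,654,497.60 − £1,720,400 = £2,934,097.60.
Degree of operating leverage = £4,654,497.60 / £2,934,097.60 = 1.5863.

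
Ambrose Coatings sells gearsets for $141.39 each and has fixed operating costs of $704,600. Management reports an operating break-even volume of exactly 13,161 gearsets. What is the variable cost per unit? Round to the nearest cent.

$87.85

At break-even, FC = Q × (P − VC), so P − VC = $704,600 ÷ 13,161 = $53.5370.
Variable cost per unit = $141.39 − $53.5370 = $87.85.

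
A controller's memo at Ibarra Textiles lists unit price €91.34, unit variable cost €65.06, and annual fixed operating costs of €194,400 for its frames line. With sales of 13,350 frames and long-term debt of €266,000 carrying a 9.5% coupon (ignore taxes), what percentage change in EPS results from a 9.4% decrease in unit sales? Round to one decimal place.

At 13,350 units, contribution = 13,350 × €26.28 = €350,838.00.
EBIT = €350,838.00 − €194,400 = €156,438.00.
After interest of €25,270.00, pre-tax earnings = €131,168.00.
Degree of combined leverage = contribution ÷ (EBIT − I) = €350,838.00 ÷ €131,168.00 = 2.6747.
EPS therefore changes by 2.6747 × (-9.4%) = -25.1%.

-25.1%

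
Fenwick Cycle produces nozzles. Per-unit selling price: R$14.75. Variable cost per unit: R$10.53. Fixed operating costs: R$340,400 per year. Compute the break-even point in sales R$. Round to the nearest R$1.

R$1,189,787

CM per unit = R$14.75 − R$10.53 = R$4.22; CM ratio = R$4.22 / R$14.75 = 0.2861.
Break-even sales = FC ÷ CM ratio = R$340,400 × R$14.75 / R$4.22 = R$1,189,787.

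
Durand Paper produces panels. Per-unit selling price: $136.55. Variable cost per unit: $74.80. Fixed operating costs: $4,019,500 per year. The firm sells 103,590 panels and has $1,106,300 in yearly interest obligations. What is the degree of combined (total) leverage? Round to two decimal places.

Total contribution margin = 103,590 × $61.75 = $6,396,682.50.
EBIT = $6,396,682.50 − $4,019,500 = $2,377,182.50. Interest = $1,106,300.00.
DOL = $6,396,682.50 ÷ $2,377,182.50 = 2.6909; DFL = $2,377,182.50 ÷ $1,270,882.50 = 1.8705.
Combined leverage = 2.6909 × 1.8705 = 5.0333.

5.03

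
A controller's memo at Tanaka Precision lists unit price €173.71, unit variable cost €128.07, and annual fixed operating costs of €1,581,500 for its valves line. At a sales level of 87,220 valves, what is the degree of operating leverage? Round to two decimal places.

1.66

Total contribution margin = 87,220 × €45.64 = €3,980,720.80.
Subtracting fixed costs: EBIT = €3,980,720.80 − €1,581,500 = €2,399,220.80.
DOL = contribution ÷ EBIT = €3,980,720.80 ÷ €2,399,220.80 = 1.6592.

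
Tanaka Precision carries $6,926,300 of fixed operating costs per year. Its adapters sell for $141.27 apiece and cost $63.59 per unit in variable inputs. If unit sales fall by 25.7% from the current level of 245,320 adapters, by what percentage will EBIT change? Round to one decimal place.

-40.4%

Contribution at this volume is 245,320 × $77.68 = $19,056,457.60.
Operating income = contribution − fixed costs = $19,056,457.60 − $6,926,300 = $12,130,157.60.
DOL = contribution ÷ EBIT = $19,056,457.60 ÷ $12,130,157.60 = 1.5710.
Operating income changes by 1.5710 × -25.7% = -40.4%.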